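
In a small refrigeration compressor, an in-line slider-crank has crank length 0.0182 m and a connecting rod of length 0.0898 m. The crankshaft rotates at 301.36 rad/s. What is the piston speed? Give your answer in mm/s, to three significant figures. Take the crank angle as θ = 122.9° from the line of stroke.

4090

ω = 301.4 rad/s
For an in-line slider-crank, x = r cosθ + √(L² − r² sin²θ), so v = −rω sinθ·[1 + r cosθ/√(L² − r² sin²θ)].
With r = 0.0182 m, L = 0.0898 m, θ = 122.9°: √(L² − r² sin²θ) = 0.08849 m.
v = −0.0182·301.4·0.83962·[1 + 0.0182·-0.54317/0.08849] = -4.0906 m/s.
|v| = 4.0906 m/s = 4090.6 mm/s.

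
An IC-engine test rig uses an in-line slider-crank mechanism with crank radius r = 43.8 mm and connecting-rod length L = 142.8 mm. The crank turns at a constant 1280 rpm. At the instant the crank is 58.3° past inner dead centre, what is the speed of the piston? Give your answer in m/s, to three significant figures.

5.83

ω = 2π·1280/60 = 134 rad/s
For an in-line slider-crank, x = r cosθ + √(L² − r² sin²θ), so v = −rω sinθ·[1 + r cosθ/√(L² − r² sin²θ)].
With r = 0.0438 m, L = 0.1428 m, θ = 58.3°: √(L² − r² sin²θ) = 0.13785 m.
v = −0.0438·134·0.85081·[1 + 0.0438·0.52547/0.13785] = -5.8291 m/s.
|v| = 5.8291 m/s.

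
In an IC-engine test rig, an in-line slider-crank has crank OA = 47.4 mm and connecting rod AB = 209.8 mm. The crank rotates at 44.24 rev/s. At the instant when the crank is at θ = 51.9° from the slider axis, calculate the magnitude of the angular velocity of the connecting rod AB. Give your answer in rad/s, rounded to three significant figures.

39.4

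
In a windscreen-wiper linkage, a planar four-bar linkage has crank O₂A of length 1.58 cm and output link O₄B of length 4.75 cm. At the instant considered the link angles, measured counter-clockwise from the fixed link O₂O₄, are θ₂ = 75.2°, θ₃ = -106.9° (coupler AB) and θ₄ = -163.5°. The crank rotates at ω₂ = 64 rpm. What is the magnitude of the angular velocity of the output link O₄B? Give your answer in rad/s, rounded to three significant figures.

0.0979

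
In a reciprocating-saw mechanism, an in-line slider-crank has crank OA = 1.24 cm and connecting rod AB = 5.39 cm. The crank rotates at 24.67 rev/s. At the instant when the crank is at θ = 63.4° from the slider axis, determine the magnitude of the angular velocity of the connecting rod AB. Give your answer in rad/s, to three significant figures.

ω = 155 rad/s (converted from 24.67 rev/s).
The rod makes angle φ with the slider axis where L sinφ = r sinθ; differentiating, L cosφ·φ̇ = r ω cosθ.
L cosφ = √(L² − r² sin²θ) = 0.052747 m.
|ω_rod| = r ω |cosθ| / √(L² − r² sin²θ) = 0.0124·155·0.44776/0.052747 = 16.316 rad/s.

16.3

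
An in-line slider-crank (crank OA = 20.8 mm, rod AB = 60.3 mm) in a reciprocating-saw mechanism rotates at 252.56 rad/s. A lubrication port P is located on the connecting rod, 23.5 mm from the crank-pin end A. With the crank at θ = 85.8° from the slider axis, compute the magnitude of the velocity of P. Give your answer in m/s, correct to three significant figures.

ω = 252.6 rad/s.  Crank-pin speed |V_A| = rω = 5.2532 m/s, perpendicular to OA.
Rod angle: sinφ = −(r/L) sinθ ⇒ φ = -20.122°; ω_rod = −rω cosθ/√(L²−r²sin²θ) = -6.7952 rad/s.
V_P = V_A + ω_rod × AP, with AP = 0.0235 m along the rod.
Components: V_Px = −rω sinθ − a·ω_rod·sinφ = -5.2941 m/s;  V_Py = rω cosθ + a·ω_rod·cosφ = +0.2348 m/s.
|V_P| = √(V_Px² + V_Py²) = 5.2993 m/s.

5.30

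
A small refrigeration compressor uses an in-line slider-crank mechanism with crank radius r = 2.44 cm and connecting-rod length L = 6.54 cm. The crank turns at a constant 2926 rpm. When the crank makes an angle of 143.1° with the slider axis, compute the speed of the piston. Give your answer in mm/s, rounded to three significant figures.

ω = 2π·2926/60 = 306.4 rad/s
For an in-line slider-crank, x = r cosθ + √(L² − r² sin²θ), so v = −rω sinθ·[1 + r cosθ/√(L² − r² sin²θ)].
With r = 0.0244 m, L = 0.0654 m, θ = 143.1°: √(L² − r² sin²θ) = 0.063738 m.
v = −0.0244·306.4·0.60042·[1 + 0.0244·-0.79968/0.063738] = -3.1148 m/s.
|v| = 3.1148 m/s = 3114.8 mm/s.

3110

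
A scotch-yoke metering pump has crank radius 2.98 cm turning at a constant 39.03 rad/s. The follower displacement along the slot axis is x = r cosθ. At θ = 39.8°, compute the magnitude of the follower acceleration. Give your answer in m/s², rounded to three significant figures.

34.9

ω = 39.03 rad/s
x = r cosθ ⇒ ẍ = −rω² cosθ (ω constant).
|a| = rω²|cosθ| = 0.0298·(39.03)²·|cos 39.8°| = 34.877 m/s².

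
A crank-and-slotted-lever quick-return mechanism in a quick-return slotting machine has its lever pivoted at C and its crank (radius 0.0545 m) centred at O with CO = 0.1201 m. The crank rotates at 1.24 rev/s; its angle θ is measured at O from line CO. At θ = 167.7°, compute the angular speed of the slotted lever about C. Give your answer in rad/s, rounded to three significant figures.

5.80

ω = 7.791 rad/s (from 1.24 rev/s).
Crank pin A relative to C: A = (d + r cosθ, r sinθ); lever angle φ = atan2(r sinθ, d + r cosθ).
Differentiating tanφ: φ̇ = rω(d cosθ + r)/(d² + r² + 2dr cosθ).
d² + r² + 2dr cosθ = |CA|² = 0.00460385 m²;  d cosθ + r = -0.062843 m.
|ω_lever| = |0.0545·7.791·-0.062843| / 0.00460385 = 5.7961 rad/s.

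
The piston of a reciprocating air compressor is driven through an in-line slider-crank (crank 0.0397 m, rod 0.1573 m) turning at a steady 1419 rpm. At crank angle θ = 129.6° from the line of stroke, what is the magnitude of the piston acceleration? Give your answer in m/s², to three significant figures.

ω = 2π·1419/60 = 148.6 rad/s
x(θ) = r cosθ + √(L² − r² sin²θ); with ω constant, a = ω²·d²x/dθ².
d²x/dθ² = −r cosθ − r²(cos2θ)/√u − r⁴ sin²2θ/(4u^{3/2}),  u = L² − r² sin²θ = 0.0238076 m².
Substituting r = 0.0397 m, L = 0.1573 m, θ = 129.6°: d²x/dθ² = +0.027057 m.
a = ω²·d²x/dθ² = (148.6)²·(+0.027057) = +597.44 m/s²;  |a| = 597.44 m/s².

597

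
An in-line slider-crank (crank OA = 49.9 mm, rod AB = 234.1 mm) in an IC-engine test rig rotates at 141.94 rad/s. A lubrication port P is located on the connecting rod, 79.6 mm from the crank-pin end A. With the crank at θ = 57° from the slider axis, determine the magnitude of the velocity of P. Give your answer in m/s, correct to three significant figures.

ω = 141.9 rad/s.  Crank-pin speed |V_A| = rω = 7.0828 m/s, perpendicular to OA.
Rod angle: sinφ = −(r/L) sinθ ⇒ φ = -10.298°; ω_rod = −rω cosθ/√(L²−r²sin²θ) = -16.748 rad/s.
V_P = V_A + ω_rod × AP, with AP = 0.0796 m along the rod.
Components: V_Px = −rω sinθ − a·ω_rod·sinφ = -6.1785 m/s;  V_Py = rω cosθ + a·ω_rod·cosφ = +2.5459 m/s.
|V_P| = √(V_Px² + V_Py²) = 6.6824 m/s.

6.68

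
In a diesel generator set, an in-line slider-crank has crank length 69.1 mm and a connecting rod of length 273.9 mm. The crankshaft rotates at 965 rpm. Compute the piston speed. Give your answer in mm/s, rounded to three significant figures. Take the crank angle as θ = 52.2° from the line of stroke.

ω = 2π·965/60 = 101.1 rad/s
For an in-line slider-crank, x = r cosθ + √(L² − r² sin²θ), so v = −rω sinθ·[1 + r cosθ/√(L² − r² sin²θ)].
With r = 0.0691 m, L = 0.2739 m, θ = 52.2°: √(L² − r² sin²θ) = 0.2684 m.
v = −0.0691·101.1·0.79016·[1 + 0.0691·0.61291/0.2684] = -6.3882 m/s.
|v| = 6.3882 m/s = 6388.2 mm/s.

6390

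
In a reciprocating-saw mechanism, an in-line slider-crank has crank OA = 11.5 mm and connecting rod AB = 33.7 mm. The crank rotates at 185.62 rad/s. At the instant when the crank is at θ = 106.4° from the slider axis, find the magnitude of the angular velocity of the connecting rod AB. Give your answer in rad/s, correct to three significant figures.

18.9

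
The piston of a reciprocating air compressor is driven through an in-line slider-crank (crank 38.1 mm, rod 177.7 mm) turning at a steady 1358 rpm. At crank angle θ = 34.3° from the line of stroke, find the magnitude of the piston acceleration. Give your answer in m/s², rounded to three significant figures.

699

ω = 2π·1358/60 = 142.2 rad/s
x(θ) = r cosθ + √(L² − r² sin²θ); with ω constant, a = ω²·d²x/dθ².
d²x/dθ² = −r cosθ − r²(cos2θ)/√u − r⁴ sin²2θ/(4u^{3/2}),  u = L² − r² sin²θ = 0.0311163 m².
Substituting r = 0.0381 m, L = 0.1777 m, θ = 34.3°: d²x/dθ² = -0.03456 m.
a = ω²·d²x/dθ² = (142.2)²·(-0.03456) = -698.93 m/s²;  |a| = 698.93 m/s².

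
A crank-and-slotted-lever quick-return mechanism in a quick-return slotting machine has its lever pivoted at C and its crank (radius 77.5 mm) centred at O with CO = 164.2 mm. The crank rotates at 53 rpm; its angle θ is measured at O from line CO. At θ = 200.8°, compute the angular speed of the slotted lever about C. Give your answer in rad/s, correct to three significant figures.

3.56

ω = 5.55 rad/s (from 53 rpm).
Crank pin A relative to C: A = (d + r cosθ, r sinθ); lever angle φ = atan2(r sinθ, d + r cosθ).
Differentiating tanφ: φ̇ = rω(d cosθ + r)/(d² + r² + 2dr cosθ).
d² + r² + 2dr cosθ = |CA|² = 0.00917564 m²;  d cosθ + r = -0.075998 m.
|ω_lever| = |0.0775·5.55·-0.075998| / 0.00917564 = 3.5627 rad/s.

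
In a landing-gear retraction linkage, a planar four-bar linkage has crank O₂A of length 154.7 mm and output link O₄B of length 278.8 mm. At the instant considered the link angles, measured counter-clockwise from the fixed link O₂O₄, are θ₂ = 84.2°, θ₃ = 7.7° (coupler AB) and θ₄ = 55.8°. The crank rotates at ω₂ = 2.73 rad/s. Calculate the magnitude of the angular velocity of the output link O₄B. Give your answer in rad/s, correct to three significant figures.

ω₂ = 2.73 rad/s
Differentiating the loop-closure r₂e^{iθ₂}+r₃e^{iθ₃}=r₁+r₄e^{iθ₄} gives r₂ω₂e^{iθ₂}+r₃ω₃e^{iθ₃}=r₄ω₄e^{iθ₄}.
Eliminating the other unknown: ω₄ = r₂ω₂ sin(θ₂−θ₃) / [r₄ sin(θ₄−θ₃)].
Numerator sine = +0.97237; denominator sine = +0.74431.
Result = 0.1547·2.73·(+0.97237) / (0.2788·(+0.74431)) = +1.979 rad/s; magnitude 1.979 rad/s.

1.98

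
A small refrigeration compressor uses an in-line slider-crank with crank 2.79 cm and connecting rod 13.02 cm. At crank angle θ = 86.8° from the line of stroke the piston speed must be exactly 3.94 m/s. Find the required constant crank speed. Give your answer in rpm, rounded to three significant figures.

1330

For an in-line slider-crank, |v_piston| = rω|sinθ|·[1 + r cosθ/√(L² − r² sin²θ)].
With r = 0.0279 m, L = 0.1302 m, θ = 86.8°: the bracketed kinematic factor |dx/dθ| = 0.028198 m.
ω = v/|dx/dθ| = 3.94/0.028198 = 139.73 rad/s.
N = 60ω/(2π) = 1334.3 rpm.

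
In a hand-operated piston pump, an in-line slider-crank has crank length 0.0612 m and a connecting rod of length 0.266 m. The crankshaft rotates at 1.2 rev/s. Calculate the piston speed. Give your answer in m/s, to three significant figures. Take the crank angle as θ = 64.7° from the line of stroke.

0.459

ω = 2π·1.2 = 7.54 rad/s
For an in-line slider-crank, x = r cosθ + √(L² − r² sin²θ), so v = −rω sinθ·[1 + r cosθ/√(L² − r² sin²θ)].
With r = 0.0612 m, L = 0.266 m, θ = 64.7°: √(L² − r² sin²θ) = 0.26018 m.
v = −0.0612·7.54·0.90408·[1 + 0.0612·0.42736/0.26018] = -0.45911 m/s.
|v| = 0.45911 m/s.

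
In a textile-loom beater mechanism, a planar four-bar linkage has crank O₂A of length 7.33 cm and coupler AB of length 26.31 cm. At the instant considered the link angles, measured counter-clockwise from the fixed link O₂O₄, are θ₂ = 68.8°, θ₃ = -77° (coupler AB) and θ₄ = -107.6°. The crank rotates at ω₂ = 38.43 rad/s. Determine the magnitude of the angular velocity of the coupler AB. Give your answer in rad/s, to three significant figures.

ω₂ = 38.43 rad/s
Differentiating the loop-closure r₂e^{iθ₂}+r₃e^{iθ₃}=r₁+r₄e^{iθ₄} gives r₂ω₂e^{iθ₂}+r₃ω₃e^{iθ₃}=r₄ω₄e^{iθ₄}.
Eliminating the other unknown: ω₃ = r₂ω₂ sin(θ₄−θ₂) / [r₃ sin(θ₃−θ₄)].
Numerator sine = -0.06279; denominator sine = +0.50904.
Result = 0.0733·38.43·(-0.06279) / (0.2631·(+0.50904)) = -1.3207 rad/s; magnitude 1.3207 rad/s.

1.32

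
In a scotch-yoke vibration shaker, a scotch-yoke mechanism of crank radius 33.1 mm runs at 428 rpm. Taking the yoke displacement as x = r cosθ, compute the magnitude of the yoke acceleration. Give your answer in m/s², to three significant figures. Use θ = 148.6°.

ω = 44.82 rad/s (from 428 rpm).
x = r cosθ ⇒ ẍ = −rω² cosθ (ω constant).
|a| = rω²|cosθ| = 0.0331·(44.82)²·|cos 148.6°| = 56.755 m/s².

56.8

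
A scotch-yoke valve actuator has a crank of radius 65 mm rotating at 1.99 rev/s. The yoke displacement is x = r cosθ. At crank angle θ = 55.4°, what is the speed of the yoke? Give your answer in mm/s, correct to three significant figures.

669

ω = 12.5 rad/s (from 1.99 rev/s).
x = r cosθ ⇒ ẋ = −rω sinθ.
|v| = rω|sinθ| = 0.065·12.5·|sin 55.4°| = 0.66899 m/s = 668.99 mm/s.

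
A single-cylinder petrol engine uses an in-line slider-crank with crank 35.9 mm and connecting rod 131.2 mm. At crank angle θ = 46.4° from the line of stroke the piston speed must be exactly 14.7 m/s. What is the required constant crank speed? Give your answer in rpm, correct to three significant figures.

4530

For an in-line slider-crank, |v_piston| = rω|sinθ|·[1 + r cosθ/√(L² − r² sin²θ)].
With r = 0.0359 m, L = 0.1312 m, θ = 46.4°: the bracketed kinematic factor |dx/dθ| = 0.031003 m.
ω = v/|dx/dθ| = 14.7/0.031003 = 474.15 rad/s.
N = 60ω/(2π) = 4527.8 rpm.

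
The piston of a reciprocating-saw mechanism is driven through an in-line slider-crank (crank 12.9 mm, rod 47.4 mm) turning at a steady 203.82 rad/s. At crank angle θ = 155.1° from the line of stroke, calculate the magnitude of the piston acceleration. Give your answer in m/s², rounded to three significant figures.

390

ω = 203.8 rad/s
x(θ) = r cosθ + √(L² − r² sin²θ); with ω constant, a = ω²·d²x/dθ².
d²x/dθ² = −r cosθ − r²(cos2θ)/√u − r⁴ sin²2θ/(4u^{3/2}),  u = L² − r² sin²θ = 0.00221726 m².
Substituting r = 0.0129 m, L = 0.0474 m, θ = 155.1°: d²x/dθ² = +0.0093811 m.
a = ω²·d²x/dθ² = (203.8)²·(+0.0093811) = +389.72 m/s²;  |a| = 389.72 m/s².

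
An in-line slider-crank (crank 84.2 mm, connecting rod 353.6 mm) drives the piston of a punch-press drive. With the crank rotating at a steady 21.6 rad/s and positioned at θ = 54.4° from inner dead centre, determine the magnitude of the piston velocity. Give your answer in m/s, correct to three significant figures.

1.69

ω = 21.6 rad/s
For an in-line slider-crank, x = r cosθ + √(L² − r² sin²θ), so v = −rω sinθ·[1 + r cosθ/√(L² − r² sin²θ)].
With r = 0.0842 m, L = 0.3536 m, θ = 54.4°: √(L² − r² sin²θ) = 0.34691 m.
v = −0.0842·21.6·0.81310·[1 + 0.0842·0.58212/0.34691] = -1.6877 m/s.
|v| = 1.6877 m/s.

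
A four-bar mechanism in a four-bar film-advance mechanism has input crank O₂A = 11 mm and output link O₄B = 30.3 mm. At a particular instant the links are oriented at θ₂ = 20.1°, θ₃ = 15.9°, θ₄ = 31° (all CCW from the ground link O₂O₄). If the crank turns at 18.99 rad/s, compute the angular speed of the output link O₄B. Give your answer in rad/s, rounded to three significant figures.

ω₂ = 18.99 rad/s
Differentiating the loop-closure r₂e^{iθ₂}+r₃e^{iθ₃}=r₁+r₄e^{iθ₄} gives r₂ω₂e^{iθ₂}+r₃ω₃e^{iθ₃}=r₄ω₄e^{iθ₄}.
Eliminating the other unknown: ω₄ = r₂ω₂ sin(θ₂−θ₃) / [r₄ sin(θ₄−θ₃)].
Numerator sine = +0.07324; denominator sine = +0.26050.
Result = 0.011·18.99·(+0.07324) / (0.0303·(+0.26050)) = +1.9382 rad/s; magnitude 1.9382 rad/s.

1.94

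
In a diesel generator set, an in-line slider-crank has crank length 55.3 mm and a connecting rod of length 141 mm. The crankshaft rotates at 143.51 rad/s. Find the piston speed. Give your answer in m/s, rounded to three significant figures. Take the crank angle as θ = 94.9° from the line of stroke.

7.62

ω = 143.5 rad/s
For an in-line slider-crank, x = r cosθ + √(L² − r² sin²θ), so v = −rω sinθ·[1 + r cosθ/√(L² − r² sin²θ)].
With r = 0.0553 m, L = 0.141 m, θ = 94.9°: √(L² − r² sin²θ) = 0.12979 m.
v = −0.0553·143.5·0.99635·[1 + 0.0553·-0.08542/0.12979] = -7.6193 m/s.
|v| = 7.6193 m/s.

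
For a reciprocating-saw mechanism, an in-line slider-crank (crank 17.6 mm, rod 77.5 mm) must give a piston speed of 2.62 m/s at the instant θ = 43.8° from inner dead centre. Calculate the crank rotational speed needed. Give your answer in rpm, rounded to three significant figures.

For an in-line slider-crank, |v_piston| = rω|sinθ|·[1 + r cosθ/√(L² − r² sin²θ)].
With r = 0.0176 m, L = 0.0775 m, θ = 43.8°: the bracketed kinematic factor |dx/dθ| = 0.014204 m.
ω = v/|dx/dθ| = 2.62/0.014204 = 184.46 rad/s.
N = 60ω/(2π) = 1761.5 rpm.

1760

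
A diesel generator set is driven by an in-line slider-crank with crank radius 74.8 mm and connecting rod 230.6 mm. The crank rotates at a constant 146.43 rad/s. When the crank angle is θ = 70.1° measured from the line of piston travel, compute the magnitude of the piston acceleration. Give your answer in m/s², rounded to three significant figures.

ω = 146.4 rad/s
x(θ) = r cosθ + √(L² − r² sin²θ); with ω constant, a = ω²·d²x/dθ².
d²x/dθ² = −r cosθ − r²(cos2θ)/√u − r⁴ sin²2θ/(4u^{3/2}),  u = L² − r² sin²θ = 0.0482296 m².
Substituting r = 0.0748 m, L = 0.2306 m, θ = 70.1°: d²x/dθ² = -0.0061897 m.
a = ω²·d²x/dθ² = (146.4)²·(-0.0061897) = -132.72 m/s²;  |a| = 132.72 m/s².

133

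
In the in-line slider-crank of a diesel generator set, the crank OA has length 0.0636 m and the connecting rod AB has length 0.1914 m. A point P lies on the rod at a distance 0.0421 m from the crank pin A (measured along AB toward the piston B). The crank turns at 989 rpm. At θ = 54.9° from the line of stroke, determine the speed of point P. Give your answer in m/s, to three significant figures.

6.35

ω = 103.6 rad/s.  Crank-pin speed |V_A| = rω = 6.5869 m/s, perpendicular to OA.
Rod angle: sinφ = −(r/L) sinθ ⇒ φ = -15.775°; ω_rod = −rω cosθ/√(L²−r²sin²θ) = -20.563 rad/s.
V_P = V_A + ω_rod × AP, with AP = 0.0421 m along the rod.
Components: V_Px = −rω sinθ − a·ω_rod·sinφ = -5.6244 m/s;  V_Py = rω cosθ + a·ω_rod·cosφ = +2.9544 m/s.
|V_P| = √(V_Px² + V_Py²) = 6.3532 m/s.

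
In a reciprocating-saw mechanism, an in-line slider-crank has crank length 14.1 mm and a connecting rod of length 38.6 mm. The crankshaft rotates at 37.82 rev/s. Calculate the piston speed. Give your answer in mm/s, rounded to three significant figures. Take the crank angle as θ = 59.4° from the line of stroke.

3450

ω = 2π·37.8 = 237.6 rad/s
For an in-line slider-crank, x = r cosθ + √(L² − r² sin²θ), so v = −rω sinθ·[1 + r cosθ/√(L² − r² sin²θ)].
With r = 0.0141 m, L = 0.0386 m, θ = 59.4°: √(L² − r² sin²θ) = 0.036642 m.
v = −0.0141·237.6·0.86074·[1 + 0.0141·0.50904/0.036642] = -3.4489 m/s.
|v| = 3.4489 m/s = 3448.9 mm/s.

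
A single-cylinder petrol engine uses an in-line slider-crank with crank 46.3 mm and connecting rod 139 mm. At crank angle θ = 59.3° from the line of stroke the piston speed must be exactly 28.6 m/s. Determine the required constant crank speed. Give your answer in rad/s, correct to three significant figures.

610

For an in-line slider-crank, |v_piston| = rω|sinθ|·[1 + r cosθ/√(L² − r² sin²θ)].
With r = 0.0463 m, L = 0.139 m, θ = 59.3°: the bracketed kinematic factor |dx/dθ| = 0.046877 m.
ω = v/|dx/dθ| = 28.6/0.046877 = 610.1 rad/s.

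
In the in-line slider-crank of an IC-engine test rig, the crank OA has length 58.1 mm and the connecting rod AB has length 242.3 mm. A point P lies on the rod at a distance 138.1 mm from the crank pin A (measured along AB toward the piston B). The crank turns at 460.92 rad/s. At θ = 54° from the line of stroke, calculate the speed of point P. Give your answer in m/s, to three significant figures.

24.4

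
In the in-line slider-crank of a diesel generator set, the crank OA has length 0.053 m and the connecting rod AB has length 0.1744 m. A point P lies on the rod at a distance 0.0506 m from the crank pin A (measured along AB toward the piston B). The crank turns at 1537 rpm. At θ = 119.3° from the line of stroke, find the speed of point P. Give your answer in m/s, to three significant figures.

ω = 161 rad/s.  Crank-pin speed |V_A| = rω = 8.5306 m/s, perpendicular to OA.
Rod angle: sinφ = −(r/L) sinθ ⇒ φ = -15.368°; ω_rod = −rω cosθ/√(L²−r²sin²θ) = +24.825 rad/s.
V_P = V_A + ω_rod × AP, with AP = 0.0506 m along the rod.
Components: V_Px = −rω sinθ − a·ω_rod·sinφ = -7.1063 m/s;  V_Py = rω cosθ + a·ω_rod·cosφ = -2.9635 m/s.
|V_P| = √(V_Px² + V_Py²) = 7.6995 m/s.

7.70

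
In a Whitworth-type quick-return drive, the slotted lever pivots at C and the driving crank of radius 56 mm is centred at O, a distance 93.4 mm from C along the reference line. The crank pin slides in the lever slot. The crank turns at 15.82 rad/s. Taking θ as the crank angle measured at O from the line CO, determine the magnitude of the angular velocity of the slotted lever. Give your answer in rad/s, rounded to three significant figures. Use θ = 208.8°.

ω = 15.82 rad/s
Crank pin A relative to C: A = (d + r cosθ, r sinθ); lever angle φ = atan2(r sinθ, d + r cosθ).
Differentiating tanφ: φ̇ = rω(d cosθ + r)/(d² + r² + 2dr cosθ).
d² + r² + 2dr cosθ = |CA|² = 0.00269269 m²;  d cosθ + r = -0.025847 m.
|ω_lever| = |0.056·15.82·-0.025847| / 0.00269269 = 8.5039 rad/s.

8.50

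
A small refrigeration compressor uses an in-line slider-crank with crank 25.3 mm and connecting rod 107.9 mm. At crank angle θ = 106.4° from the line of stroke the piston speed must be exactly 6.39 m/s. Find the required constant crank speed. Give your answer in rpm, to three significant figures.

2700

For an in-line slider-crank, |v_piston| = rω|sinθ|·[1 + r cosθ/√(L² − r² sin²θ)].
With r = 0.0253 m, L = 0.1079 m, θ = 106.4°: the bracketed kinematic factor |dx/dθ| = 0.022622 m.
ω = v/|dx/dθ| = 6.39/0.022622 = 282.47 rad/s.
N = 60ω/(2π) = 2697.4 rpm.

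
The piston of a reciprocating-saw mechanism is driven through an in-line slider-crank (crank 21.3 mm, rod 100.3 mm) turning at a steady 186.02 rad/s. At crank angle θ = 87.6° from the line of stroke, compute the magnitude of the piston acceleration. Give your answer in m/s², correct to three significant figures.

129

ω = 186 rad/s
x(θ) = r cosθ + √(L² − r² sin²θ); with ω constant, a = ω²·d²x/dθ².
d²x/dθ² = −r cosθ − r²(cos2θ)/√u − r⁴ sin²2θ/(4u^{3/2}),  u = L² − r² sin²θ = 0.0096072 m².
Substituting r = 0.0213 m, L = 0.1003 m, θ = 87.6°: d²x/dθ² = +0.0037202 m.
a = ω²·d²x/dθ² = (186)²·(+0.0037202) = +128.73 m/s²;  |a| = 128.73 m/s².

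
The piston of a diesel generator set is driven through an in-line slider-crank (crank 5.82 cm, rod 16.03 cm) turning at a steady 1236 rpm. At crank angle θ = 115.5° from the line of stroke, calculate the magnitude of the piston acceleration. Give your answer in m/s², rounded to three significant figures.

ω = 2π·1236/60 = 129.4 rad/s
x(θ) = r cosθ + √(L² − r² sin²θ); with ω constant, a = ω²·d²x/dθ².
d²x/dθ² = −r cosθ − r²(cos2θ)/√u − r⁴ sin²2θ/(4u^{3/2}),  u = L² − r² sin²θ = 0.0229366 m².
Substituting r = 0.0582 m, L = 0.1603 m, θ = 115.5°: d²x/dθ² = +0.038632 m.
a = ω²·d²x/dθ² = (129.4)²·(+0.038632) = +647.21 m/s²;  |a| = 647.21 m/s².

647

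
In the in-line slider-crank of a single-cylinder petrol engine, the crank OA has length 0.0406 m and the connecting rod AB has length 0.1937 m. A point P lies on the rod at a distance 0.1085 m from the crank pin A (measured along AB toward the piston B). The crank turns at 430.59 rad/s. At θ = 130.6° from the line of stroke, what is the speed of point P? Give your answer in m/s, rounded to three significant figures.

13.2

ω = 430.6 rad/s.  Crank-pin speed |V_A| = rω = 17.482 m/s, perpendicular to OA.
Rod angle: sinφ = −(r/L) sinθ ⇒ φ = -9.157°; ω_rod = −rω cosθ/√(L²−r²sin²θ) = +59.492 rad/s.
V_P = V_A + ω_rod × AP, with AP = 0.1085 m along the rod.
Components: V_Px = −rω sinθ − a·ω_rod·sinφ = -12.246 m/s;  V_Py = rω cosθ + a·ω_rod·cosφ = -5.0041 m/s.
|V_P| = √(V_Px² + V_Py²) = 13.229 m/s.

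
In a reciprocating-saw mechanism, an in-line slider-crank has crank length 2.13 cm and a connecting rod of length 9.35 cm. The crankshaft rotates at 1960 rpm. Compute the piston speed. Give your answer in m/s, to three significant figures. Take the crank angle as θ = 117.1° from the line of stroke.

ω = 2π·1960/60 = 205.3 rad/s
For an in-line slider-crank, x = r cosθ + √(L² − r² sin²θ), so v = −rω sinθ·[1 + r cosθ/√(L² − r² sin²θ)].
With r = 0.0213 m, L = 0.0935 m, θ = 117.1°: √(L² − r² sin²θ) = 0.091557 m.
v = −0.0213·205.3·0.89021·[1 + 0.0213·-0.45554/0.091557] = -3.4794 m/s.
|v| = 3.4794 m/s.

3.48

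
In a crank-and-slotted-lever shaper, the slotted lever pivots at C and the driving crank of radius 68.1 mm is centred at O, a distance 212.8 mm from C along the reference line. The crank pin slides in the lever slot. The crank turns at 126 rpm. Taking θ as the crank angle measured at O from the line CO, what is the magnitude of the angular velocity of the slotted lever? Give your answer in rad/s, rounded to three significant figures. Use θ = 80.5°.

1.70

ω = 13.19 rad/s (from 126 rpm).
Crank pin A relative to C: A = (d + r cosθ, r sinθ); lever angle φ = atan2(r sinθ, d + r cosθ).
Differentiating tanφ: φ̇ = rω(d cosθ + r)/(d² + r² + 2dr cosθ).
d² + r² + 2dr cosθ = |CA|² = 0.0547051 m²;  d cosθ + r = +0.10322 m.
|ω_lever| = |0.0681·13.19·+0.10322| / 0.0547051 = 1.6955 rad/s.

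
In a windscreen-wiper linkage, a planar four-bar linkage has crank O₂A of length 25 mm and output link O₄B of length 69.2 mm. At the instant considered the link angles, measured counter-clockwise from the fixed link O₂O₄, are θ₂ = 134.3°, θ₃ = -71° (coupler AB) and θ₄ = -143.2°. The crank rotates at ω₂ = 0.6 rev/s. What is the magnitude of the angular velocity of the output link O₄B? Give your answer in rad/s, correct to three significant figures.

ω₂ = 3.77 rad/s (from 0.6 rev/s).
Differentiating the loop-closure r₂e^{iθ₂}+r₃e^{iθ₃}=r₁+r₄e^{iθ₄} gives r₂ω₂e^{iθ₂}+r₃ω₃e^{iθ₃}=r₄ω₄e^{iθ₄}.
Eliminating the other unknown: ω₄ = r₂ω₂ sin(θ₂−θ₃) / [r₄ sin(θ₄−θ₃)].
Numerator sine = -0.42736; denominator sine = -0.95213.
Result = 0.025·3.77·(-0.42736) / (0.0692·(-0.95213)) = +0.61131 rad/s; magnitude 0.61131 rad/s.

0.611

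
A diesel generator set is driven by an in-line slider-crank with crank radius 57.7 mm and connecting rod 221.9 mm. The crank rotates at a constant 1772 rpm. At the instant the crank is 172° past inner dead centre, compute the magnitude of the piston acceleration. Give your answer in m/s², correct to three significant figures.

ω = 2π·1772/60 = 185.6 rad/s
x(θ) = r cosθ + √(L² − r² sin²θ); with ω constant, a = ω²·d²x/dθ².
d²x/dθ² = −r cosθ − r²(cos2θ)/√u − r⁴ sin²2θ/(4u^{3/2}),  u = L² − r² sin²θ = 0.0491751 m².
Substituting r = 0.0577 m, L = 0.2219 m, θ = 172°: d²x/dθ² = +0.042687 m.
a = ω²·d²x/dθ² = (185.6)²·(+0.042687) = +1469.9 m/s²;  |a| = 1469.9 m/s².

1470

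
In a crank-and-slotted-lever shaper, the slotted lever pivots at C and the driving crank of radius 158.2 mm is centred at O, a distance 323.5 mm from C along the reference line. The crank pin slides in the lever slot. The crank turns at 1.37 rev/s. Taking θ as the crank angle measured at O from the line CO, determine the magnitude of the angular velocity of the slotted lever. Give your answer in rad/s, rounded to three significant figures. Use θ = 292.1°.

2.27

ω = 8.608 rad/s (from 1.37 rev/s).
Crank pin A relative to C: A = (d + r cosθ, r sinθ); lever angle φ = atan2(r sinθ, d + r cosθ).
Differentiating tanφ: φ̇ = rω(d cosθ + r)/(d² + r² + 2dr cosθ).
d² + r² + 2dr cosθ = |CA|² = 0.168188 m²;  d cosθ + r = +0.27991 m.
|ω_lever| = |0.1582·8.608·+0.27991| / 0.168188 = 2.2664 rad/s.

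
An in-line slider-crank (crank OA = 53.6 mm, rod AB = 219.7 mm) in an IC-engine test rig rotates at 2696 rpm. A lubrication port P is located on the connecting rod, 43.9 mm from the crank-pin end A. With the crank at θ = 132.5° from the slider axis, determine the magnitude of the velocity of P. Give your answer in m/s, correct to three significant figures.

13.5

ω = 282.3 rad/s.  Crank-pin speed |V_A| = rω = 15.133 m/s, perpendicular to OA.
Rod angle: sinφ = −(r/L) sinθ ⇒ φ = -10.362°; ω_rod = −rω cosθ/√(L²−r²sin²θ) = +47.305 rad/s.
V_P = V_A + ω_rod × AP, with AP = 0.0439 m along the rod.
Components: V_Px = −rω sinθ − a·ω_rod·sinφ = -10.783 m/s;  V_Py = rω cosθ + a·ω_rod·cosφ = -8.1806 m/s.
|V_P| = √(V_Px² + V_Py²) = 13.535 m/s.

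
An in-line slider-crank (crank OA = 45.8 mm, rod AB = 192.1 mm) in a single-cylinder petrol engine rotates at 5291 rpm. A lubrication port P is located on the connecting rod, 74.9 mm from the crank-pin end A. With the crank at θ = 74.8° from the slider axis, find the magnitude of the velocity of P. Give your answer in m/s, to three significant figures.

ω = 554.1 rad/s.  Crank-pin speed |V_A| = rω = 25.377 m/s, perpendicular to OA.
Rod angle: sinφ = −(r/L) sinθ ⇒ φ = -13.302°; ω_rod = −rω cosθ/√(L²−r²sin²θ) = -35.59 rad/s.
V_P = V_A + ω_rod × AP, with AP = 0.0749 m along the rod.
Components: V_Px = −rω sinθ − a·ω_rod·sinφ = -25.102 m/s;  V_Py = rω cosθ + a·ω_rod·cosφ = +4.0593 m/s.
|V_P| = √(V_Px² + V_Py²) = 25.428 m/s.

25.4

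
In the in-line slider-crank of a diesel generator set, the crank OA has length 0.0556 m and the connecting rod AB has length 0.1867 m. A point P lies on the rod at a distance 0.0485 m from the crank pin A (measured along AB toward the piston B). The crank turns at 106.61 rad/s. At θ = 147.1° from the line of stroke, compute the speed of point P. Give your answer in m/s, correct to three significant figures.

ω = 106.6 rad/s.  Crank-pin speed |V_A| = rω = 5.9275 m/s, perpendicular to OA.
Rod angle: sinφ = −(r/L) sinθ ⇒ φ = -9.309°; ω_rod = −rω cosθ/√(L²−r²sin²θ) = +27.013 rad/s.
V_P = V_A + ω_rod × AP, with AP = 0.0485 m along the rod.
Components: V_Px = −rω sinθ − a·ω_rod·sinφ = -3.0078 m/s;  V_Py = rω cosθ + a·ω_rod·cosφ = -3.684 m/s.
|V_P| = √(V_Px² + V_Py²) = 4.7559 m/s.

4.76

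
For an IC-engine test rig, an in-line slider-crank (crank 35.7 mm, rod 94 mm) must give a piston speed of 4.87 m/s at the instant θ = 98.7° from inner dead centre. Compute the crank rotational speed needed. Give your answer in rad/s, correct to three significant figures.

147

For an in-line slider-crank, |v_piston| = rω|sinθ|·[1 + r cosθ/√(L² − r² sin²θ)].
With r = 0.0357 m, L = 0.094 m, θ = 98.7°: the bracketed kinematic factor |dx/dθ| = 0.033102 m.
ω = v/|dx/dθ| = 4.87/0.033102 = 147.12 rad/s.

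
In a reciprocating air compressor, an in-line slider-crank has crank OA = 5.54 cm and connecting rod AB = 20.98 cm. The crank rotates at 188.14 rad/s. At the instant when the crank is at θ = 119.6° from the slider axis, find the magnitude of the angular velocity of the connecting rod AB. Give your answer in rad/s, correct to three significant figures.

25.2

ω = 188.1 rad/s
The rod makes angle φ with the slider axis where L sinφ = r sinθ; differentiating, L cosφ·φ̇ = r ω cosθ.
L cosφ = √(L² − r² sin²θ) = 0.2042 m.
|ω_rod| = r ω |cosθ| / √(L² − r² sin²θ) = 0.0554·188.1·0.49394/0.2042 = 25.213 rad/s.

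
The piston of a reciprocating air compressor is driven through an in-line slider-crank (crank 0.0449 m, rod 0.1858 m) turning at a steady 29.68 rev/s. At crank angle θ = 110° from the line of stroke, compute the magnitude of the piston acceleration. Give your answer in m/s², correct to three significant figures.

828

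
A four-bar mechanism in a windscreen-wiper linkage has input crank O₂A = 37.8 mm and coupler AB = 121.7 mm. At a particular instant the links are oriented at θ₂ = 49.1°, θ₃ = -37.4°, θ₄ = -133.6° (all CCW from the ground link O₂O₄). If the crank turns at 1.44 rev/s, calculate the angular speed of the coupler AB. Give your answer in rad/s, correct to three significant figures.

0.133

ω₂ = 9.048 rad/s (from 1.44 rev/s).
Differentiating the loop-closure r₂e^{iθ₂}+r₃e^{iθ₃}=r₁+r₄e^{iθ₄} gives r₂ω₂e^{iθ₂}+r₃ω₃e^{iθ₃}=r₄ω₄e^{iθ₄}.
Eliminating the other unknown: ω₃ = r₂ω₂ sin(θ₄−θ₂) / [r₃ sin(θ₃−θ₄)].
Numerator sine = +0.04711; denominator sine = +0.99415.
Result = 0.0378·9.048·(+0.04711) / (0.1217·(+0.99415)) = +0.13316 rad/s; magnitude 0.13316 rad/s.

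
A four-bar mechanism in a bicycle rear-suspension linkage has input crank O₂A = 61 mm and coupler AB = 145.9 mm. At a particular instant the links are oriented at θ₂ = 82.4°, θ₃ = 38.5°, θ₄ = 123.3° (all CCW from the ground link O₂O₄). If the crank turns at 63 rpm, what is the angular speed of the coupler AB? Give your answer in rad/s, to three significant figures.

ω₂ = 6.597 rad/s (from 63 rpm).
Differentiating the loop-closure r₂e^{iθ₂}+r₃e^{iθ₃}=r₁+r₄e^{iθ₄} gives r₂ω₂e^{iθ₂}+r₃ω₃e^{iθ₃}=r₄ω₄e^{iθ₄}.
Eliminating the other unknown: ω₃ = r₂ω₂ sin(θ₄−θ₂) / [r₃ sin(θ₃−θ₄)].
Numerator sine = +0.65474; denominator sine = -0.99588.
Result = 0.061·6.597·(+0.65474) / (0.1459·(-0.99588)) = -1.8134 rad/s; magnitude 1.8134 rad/s.

1.81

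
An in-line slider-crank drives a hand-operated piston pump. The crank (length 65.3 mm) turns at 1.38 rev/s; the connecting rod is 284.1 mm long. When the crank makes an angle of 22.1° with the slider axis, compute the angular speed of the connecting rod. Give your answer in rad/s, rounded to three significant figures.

ω = 8.671 rad/s (converted from 1.38 rev/s).
The rod makes angle φ with the slider axis where L sinφ = r sinθ; differentiating, L cosφ·φ̇ = r ω cosθ.
L cosφ = √(L² − r² sin²θ) = 0.28304 m.
|ω_rod| = r ω |cosθ| / √(L² − r² sin²θ) = 0.0653·8.671·0.92653/0.28304 = 1.8535 rad/s.

1.85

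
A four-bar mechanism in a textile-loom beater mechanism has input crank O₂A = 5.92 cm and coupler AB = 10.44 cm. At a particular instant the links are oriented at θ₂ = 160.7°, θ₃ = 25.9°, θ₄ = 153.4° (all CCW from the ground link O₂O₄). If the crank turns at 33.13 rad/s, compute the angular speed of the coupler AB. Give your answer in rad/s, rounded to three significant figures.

3.01

ω₂ = 33.13 rad/s
Differentiating the loop-closure r₂e^{iθ₂}+r₃e^{iθ₃}=r₁+r₄e^{iθ₄} gives r₂ω₂e^{iθ₂}+r₃ω₃e^{iθ₃}=r₄ω₄e^{iθ₄}.
Eliminating the other unknown: ω₃ = r₂ω₂ sin(θ₄−θ₂) / [r₃ sin(θ₃−θ₄)].
Numerator sine = -0.12706; denominator sine = -0.79335.
Result = 0.0592·33.13·(-0.12706) / (0.1044·(-0.79335)) = +3.0089 rad/s; magnitude 3.0089 rad/s.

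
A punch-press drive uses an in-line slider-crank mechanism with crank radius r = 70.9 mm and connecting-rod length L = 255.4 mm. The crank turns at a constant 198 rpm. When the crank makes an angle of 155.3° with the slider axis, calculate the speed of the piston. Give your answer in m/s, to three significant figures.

0.458

ω = 2π·198/60 = 20.73 rad/s
For an in-line slider-crank, x = r cosθ + √(L² − r² sin²θ), so v = −rω sinθ·[1 + r cosθ/√(L² − r² sin²θ)].
With r = 0.0709 m, L = 0.2554 m, θ = 155.3°: √(L² − r² sin²θ) = 0.25368 m.
v = −0.0709·20.73·0.41787·[1 + 0.0709·-0.90851/0.25368] = -0.45831 m/s.
|v| = 0.45831 m/s.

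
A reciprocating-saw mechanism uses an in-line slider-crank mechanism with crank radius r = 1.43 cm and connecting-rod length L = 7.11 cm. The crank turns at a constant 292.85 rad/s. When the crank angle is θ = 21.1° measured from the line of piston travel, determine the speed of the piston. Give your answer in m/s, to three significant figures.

1.79

ω = 292.9 rad/s
For an in-line slider-crank, x = r cosθ + √(L² − r² sin²θ), so v = −rω sinθ·[1 + r cosθ/√(L² − r² sin²θ)].
With r = 0.0143 m, L = 0.0711 m, θ = 21.1°: √(L² − r² sin²θ) = 0.070913 m.
v = −0.0143·292.9·0.36000·[1 + 0.0143·0.93295/0.070913] = -1.7912 m/s.
|v| = 1.7912 m/s.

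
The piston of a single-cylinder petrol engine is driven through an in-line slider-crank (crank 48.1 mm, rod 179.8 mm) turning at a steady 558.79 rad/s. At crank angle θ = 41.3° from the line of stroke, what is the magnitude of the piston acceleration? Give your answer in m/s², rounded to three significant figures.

ω = 558.8 rad/s
x(θ) = r cosθ + √(L² − r² sin²θ); with ω constant, a = ω²·d²x/dθ².
d²x/dθ² = −r cosθ − r²(cos2θ)/√u − r⁴ sin²2θ/(4u^{3/2}),  u = L² − r² sin²θ = 0.0313202 m².
Substituting r = 0.0481 m, L = 0.1798 m, θ = 41.3°: d²x/dθ² = -0.038057 m.
a = ω²·d²x/dθ² = (558.8)²·(-0.038057) = -11883 m/s²;  |a| = 11883 m/s².

11900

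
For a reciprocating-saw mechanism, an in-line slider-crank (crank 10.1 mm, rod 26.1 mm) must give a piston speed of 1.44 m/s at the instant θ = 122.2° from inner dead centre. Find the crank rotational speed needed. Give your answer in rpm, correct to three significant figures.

2060

For an in-line slider-crank, |v_piston| = rω|sinθ|·[1 + r cosθ/√(L² − r² sin²θ)].
With r = 0.0101 m, L = 0.0261 m, θ = 122.2°: the bracketed kinematic factor |dx/dθ| = 0.0066813 m.
ω = v/|dx/dθ| = 1.44/0.0066813 = 215.53 rad/s.
N = 60ω/(2π) = 2058.1 rpm.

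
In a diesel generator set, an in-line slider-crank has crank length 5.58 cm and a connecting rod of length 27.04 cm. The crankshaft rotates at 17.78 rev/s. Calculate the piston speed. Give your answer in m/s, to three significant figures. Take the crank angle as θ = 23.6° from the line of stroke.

2.97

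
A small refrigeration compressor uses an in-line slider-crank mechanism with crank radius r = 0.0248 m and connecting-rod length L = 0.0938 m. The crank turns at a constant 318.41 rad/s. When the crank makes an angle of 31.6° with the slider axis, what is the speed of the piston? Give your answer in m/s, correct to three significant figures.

ω = 318.4 rad/s
For an in-line slider-crank, x = r cosθ + √(L² − r² sin²θ), so v = −rω sinθ·[1 + r cosθ/√(L² − r² sin²θ)].
With r = 0.0248 m, L = 0.0938 m, θ = 31.6°: √(L² − r² sin²θ) = 0.092895 m.
v = −0.0248·318.4·0.52399·[1 + 0.0248·0.85173/0.092895] = -5.0785 m/s.
|v| = 5.0785 m/s.

5.08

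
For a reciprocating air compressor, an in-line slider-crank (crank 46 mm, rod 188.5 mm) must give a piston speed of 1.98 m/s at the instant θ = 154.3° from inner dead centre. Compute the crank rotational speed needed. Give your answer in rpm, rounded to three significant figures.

1220

For an in-line slider-crank, |v_piston| = rω|sinθ|·[1 + r cosθ/√(L² − r² sin²θ)].
With r = 0.046 m, L = 0.1885 m, θ = 154.3°: the bracketed kinematic factor |dx/dθ| = 0.015537 m.
ω = v/|dx/dθ| = 1.98/0.015537 = 127.44 rad/s.
N = 60ω/(2π) = 1216.9 rpm.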